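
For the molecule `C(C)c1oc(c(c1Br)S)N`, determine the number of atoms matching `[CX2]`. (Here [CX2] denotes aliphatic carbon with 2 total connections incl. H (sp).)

The query [CX2] means: C with X2: aliphatic carbon with exactly 2 total connections.
Check the 10 heavy atoms by environment: 1× o (aromatic, X2) → no; 4× c (aromatic, X3) → no; 1× S (X2) → no; 2× C (X4) → no; 1× Br (X1) → no; 1× N (X3) → no.
No environment satisfies the query, so 0 matching atoms.

0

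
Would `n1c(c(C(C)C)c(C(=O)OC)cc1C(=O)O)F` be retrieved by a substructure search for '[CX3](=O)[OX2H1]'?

Yes

The pattern [CX3](=O)[OX2H1] describes an sp2 carbon double-bonded to O and single-bonded to an -OH oxygen — a carboxylic acid.
The molecule carries a carboxylic acid group (-C(=O)OH), whose atoms satisfy every constraint of the query, so the pattern matches.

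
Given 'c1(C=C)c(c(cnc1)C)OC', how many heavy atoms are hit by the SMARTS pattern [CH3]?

2

The query [CH3] means: aliphatic carbon with exactly three hydrogens.
Check the 11 heavy atoms by environment: 1× n (aromatic, H0) → no; 2× c (aromatic, H1) → no; 3× c (aromatic, H0) → no; 1× O (H0) → no; 2× C (H3) → match; 1× C (H1) → no; 1× C (H2) → no.
That gives 2 matching atoms.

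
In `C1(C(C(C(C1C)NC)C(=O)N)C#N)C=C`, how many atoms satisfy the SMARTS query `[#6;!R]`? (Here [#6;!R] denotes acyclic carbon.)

6

The query [#6;!R] means: carbon not in any ring.
Check the 15 heavy atoms by environment: 5× C (in 5-ring) → no; 6× C (acyclic) → match; 1× O (acyclic) → no; 3× N (acyclic) → no.
That gives 6 matching atoms.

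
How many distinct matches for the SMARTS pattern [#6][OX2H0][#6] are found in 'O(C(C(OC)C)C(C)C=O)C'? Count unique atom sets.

2

[#6][OX2H0][#6] is the SMARTS for an ether: an aliphatic oxygen bridging two carbons with no H on the oxygen.
The molecule carries 2 separate instances of a methoxy ether (-OCH3) meeting every constraint; each maps to a distinct set of atoms, giving 2 matches.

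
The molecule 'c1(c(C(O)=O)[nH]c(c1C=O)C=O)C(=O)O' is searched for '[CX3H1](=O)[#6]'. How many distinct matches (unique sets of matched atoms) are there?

2

[CX3H1](=O)[#6] is the SMARTS for an aldehyde: an sp2 carbon with one H, double-bonded to O and single-bonded to carbon.
The molecule carries 2 separate instances of an aldehyde (-CHO) meeting every constraint; each maps to a distinct set of atoms, giving 2 matches.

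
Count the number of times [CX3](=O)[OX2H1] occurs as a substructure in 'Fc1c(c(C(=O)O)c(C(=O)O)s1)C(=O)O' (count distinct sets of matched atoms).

[CX3](=O)[OX2H1] is the SMARTS for a carboxylic acid: an sp2 carbon double-bonded to O and single-bonded to an -OH oxygen.
The molecule carries 3 separate instances of a carboxylic acid group (-C(=O)OH) meeting every constraint; each maps to a distinct set of atoms, giving 3 matches.

3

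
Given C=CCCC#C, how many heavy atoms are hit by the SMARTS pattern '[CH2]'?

3

The query [CH2] means: aliphatic carbon with exactly two hydrogens.
Check the 6 heavy atoms by environment: 3× C (H2) → match; 2× C (H1) → no; 1× C (H0) → no.
That gives 3 matching atoms.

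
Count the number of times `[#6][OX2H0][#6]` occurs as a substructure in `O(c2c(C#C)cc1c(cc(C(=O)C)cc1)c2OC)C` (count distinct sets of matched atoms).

[#6][OX2H0][#6] is the SMARTS for an ether: an aliphatic oxygen bridging two carbons with no H on the oxygen.
The molecule carries 2 separate instances of a methoxy ether (-OCH3) meeting every constraint; each maps to a distinct set of atoms, giving 2 matches.

2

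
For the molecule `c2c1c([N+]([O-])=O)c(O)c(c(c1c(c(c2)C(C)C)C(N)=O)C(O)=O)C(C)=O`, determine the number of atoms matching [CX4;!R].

4

The query [CX4;!R] means: aliphatic carbon with four total connections, not in a ring.
Check the 26 heavy atoms by environment: 10× c (aromatic, X3, in 6-ring) → no; 3× C (X3, acyclic) → no; 4× O (X1, acyclic) → no; 2× O (X2, acyclic) → no; 4× C (X4, acyclic) → match; 1× N (charge +1, X3, acyclic) → no; 1× O (charge -1, X1, acyclic) → no; 1× N (X3, acyclic) → no.
That gives 4 matching atoms.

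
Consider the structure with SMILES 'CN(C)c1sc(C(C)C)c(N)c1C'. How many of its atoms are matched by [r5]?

The query [r5] means: r5 matches atoms in a five-membered ring.
Check the 13 heavy atoms by environment: 1× s (aromatic, in 5-ring) → match; 4× c (aromatic, in 5-ring) → match; 2× N (acyclic) → no; 6× C (acyclic) → no.
Summing the matching environments: 1 + 4 = 5 matching atoms.

5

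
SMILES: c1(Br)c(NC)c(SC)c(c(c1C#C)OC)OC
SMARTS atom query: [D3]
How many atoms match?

The query [D3] means: atom with exactly three heavy-atom neighbours.
Check the 17 heavy atoms by environment: 6× c (aromatic, D3) → match; 1× S (D2) → no; 5× C (D1) → no; 1× Br (D1) → no; 1× N (D2) → no; 2× O (D2) → no; 1× C (D2) → no.
That gives 6 matching atoms.

6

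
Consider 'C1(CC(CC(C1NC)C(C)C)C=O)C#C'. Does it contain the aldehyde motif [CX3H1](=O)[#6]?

Yes

The pattern [CX3H1](=O)[#6] describes an sp2 carbon with one H, double-bonded to O and single-bonded to carbon — an aldehyde.
The molecule carries an aldehyde (-CHO), whose atoms satisfy every constraint of the query, so the pattern matches.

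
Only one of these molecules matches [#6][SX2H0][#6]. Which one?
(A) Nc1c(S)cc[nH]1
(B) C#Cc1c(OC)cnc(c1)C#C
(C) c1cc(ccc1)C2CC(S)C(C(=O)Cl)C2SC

C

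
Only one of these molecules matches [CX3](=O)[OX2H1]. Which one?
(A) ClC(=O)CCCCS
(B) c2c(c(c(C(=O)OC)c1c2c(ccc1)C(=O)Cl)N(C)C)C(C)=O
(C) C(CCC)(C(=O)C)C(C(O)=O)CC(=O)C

C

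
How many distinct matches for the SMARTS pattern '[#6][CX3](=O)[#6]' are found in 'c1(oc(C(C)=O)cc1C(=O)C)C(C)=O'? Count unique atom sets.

3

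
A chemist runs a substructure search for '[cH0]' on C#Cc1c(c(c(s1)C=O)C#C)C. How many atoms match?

4

The query [cH0] means: aromatic carbon with no attached hydrogen (substituted or ring-fusion).
Check the 12 heavy atoms by environment: 1× s (aromatic, H0) → no; 4× c (aromatic, H0) → match; 2× C (H0) → no; 3× C (H1) → no; 1× C (H3) → no; 1× O (H0) → no.
That gives 4 matching atoms.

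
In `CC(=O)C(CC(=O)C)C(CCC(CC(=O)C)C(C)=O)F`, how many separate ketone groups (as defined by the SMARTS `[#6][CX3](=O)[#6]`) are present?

4

[#6][CX3](=O)[#6] is the SMARTS for a ketone: a carbonyl carbon (no H) flanked by two carbons.
The molecule carries 4 separate instances of an acetyl/ketone group (-C(=O)CH3) meeting every constraint; each maps to a distinct set of atoms, giving 4 matches.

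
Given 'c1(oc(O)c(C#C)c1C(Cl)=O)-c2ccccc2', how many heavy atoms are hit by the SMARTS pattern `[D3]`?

6

The query [D3] means: atom with exactly three heavy-atom neighbours.
Check the 17 heavy atoms by environment: 1× o (aromatic, D2) → no; 5× c (aromatic, D3) → match; 1× C (D3) → match; 2× O (D1) → no; 1× Cl (D1) → no; 5× c (aromatic, D2) → no; 1× C (D2) → no; 1× C (D1) → no.
Summing the matching environments: 5 + 1 = 6 matching atoms.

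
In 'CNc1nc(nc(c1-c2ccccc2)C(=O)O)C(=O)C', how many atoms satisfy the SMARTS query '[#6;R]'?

10

The query [#6;R] means: carbon that is part of a ring.
Check the 20 heavy atoms by environment: 2× n (aromatic, in 6-ring) → no; 10× c (aromatic, in 6-ring) → match; 4× C (acyclic) → no; 3× O (acyclic) → no; 1× N (acyclic) → no.
That gives 10 matching atoms.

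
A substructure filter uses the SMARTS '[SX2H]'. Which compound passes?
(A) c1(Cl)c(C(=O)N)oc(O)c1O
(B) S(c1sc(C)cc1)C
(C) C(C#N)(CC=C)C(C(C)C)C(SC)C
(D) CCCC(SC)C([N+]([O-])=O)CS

[SX2H] describes an aliphatic sulfur with two connections, one being H (a thiol).
(A) has a hydroxyl group (-OH) but it is an -OH, not an -SH.
(B) has a methylthio ether (-SCH3) but the sulfur has H0 (bonded to two carbons), not H1.
(C) has a methylthio ether (-SCH3) but the sulfur has H0 (bonded to two carbons), not H1.
(D) contains a thiol (-SH), which satisfies every atom and bond constraint.
So the answer is (D).

D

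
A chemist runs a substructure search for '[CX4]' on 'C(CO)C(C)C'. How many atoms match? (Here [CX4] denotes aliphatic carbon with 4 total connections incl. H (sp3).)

5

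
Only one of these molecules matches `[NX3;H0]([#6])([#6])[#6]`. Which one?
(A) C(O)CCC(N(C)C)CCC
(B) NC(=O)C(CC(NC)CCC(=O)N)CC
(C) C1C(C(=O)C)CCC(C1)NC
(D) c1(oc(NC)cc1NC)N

A

[NX3;H0]([#6])([#6])[#6] describes a trivalent nitrogen with no H, bonded to three carbons (a tertiary amine).
(A) contains a dimethylamino group (-N(CH3)2), which satisfies every atom and bond constraint.
(B) has a primary amide (-C(=O)NH2) but the amide nitrogen has H2 and only one carbon neighbour.
(C) has an N-methylamino group (-NHCH3) but the nitrogen still has one H (H1), not H0.
(D) has an N-methylamino group (-NHCH3) but the nitrogen still has one H (H1), not H0.
So the answer is (A).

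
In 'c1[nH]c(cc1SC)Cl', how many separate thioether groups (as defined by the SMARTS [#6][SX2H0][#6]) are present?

1

[#6][SX2H0][#6] is the SMARTS for a thioether: an aliphatic sulfur bridging two carbons with no H on the sulfur.
Exactly one fragment in the molecule meets all constraints, giving 1 match.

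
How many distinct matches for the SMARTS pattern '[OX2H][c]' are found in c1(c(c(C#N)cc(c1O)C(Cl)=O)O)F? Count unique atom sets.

2

[OX2H][c] is the SMARTS for a phenol: a hydroxyl oxygen attached to an aromatic carbon.
The molecule carries 2 separate instances of a hydroxyl group (-OH) meeting every constraint; each maps to a distinct set of atoms, giving 2 matches.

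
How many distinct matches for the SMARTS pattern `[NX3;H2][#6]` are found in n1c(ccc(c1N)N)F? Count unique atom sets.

[NX3;H2][#6] is the SMARTS for a primary amine: a trivalent nitrogen with two H attached to carbon.
The molecule carries 2 separate instances of a primary amino group (-NH2) meeting every constraint; each maps to a distinct set of atoms, giving 2 matches.

2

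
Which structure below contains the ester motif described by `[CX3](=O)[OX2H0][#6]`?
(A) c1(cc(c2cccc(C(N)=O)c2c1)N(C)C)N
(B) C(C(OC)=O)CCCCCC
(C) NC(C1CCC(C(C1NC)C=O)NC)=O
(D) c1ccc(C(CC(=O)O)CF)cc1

B

[CX3](=O)[OX2H0][#6] describes a carbonyl carbon bonded to an oxygen that is itself bonded to carbon (no H on that O) (an ester).
(A) has a primary amide (-C(=O)NH2) but the carbonyl is bonded to N, not to an O-C linkage.
(B) contains a methyl-ester group (-C(=O)OCH3), which satisfies every atom and bond constraint.
(C) has a primary amide (-C(=O)NH2) but the carbonyl is bonded to N, not to an O-C linkage.
(D) has a carboxylic acid group (-C(=O)OH) but the singly-bonded O carries H (OX2H1, not H0).
So the answer is (B).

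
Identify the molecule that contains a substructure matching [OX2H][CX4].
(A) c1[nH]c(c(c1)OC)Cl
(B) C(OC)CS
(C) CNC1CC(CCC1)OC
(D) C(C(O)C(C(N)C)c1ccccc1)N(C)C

D

[OX2H][CX4] describes a hydroxyl oxygen bound to an sp3 (X4) carbon (an aliphatic alcohol).
(A) has a methoxy ether (-OCH3) but the oxygen has H0 (ether), not H1.
(B) has a methoxy ether (-OCH3) but the oxygen has H0 (ether), not H1.
(C) has a methoxy ether (-OCH3) but the oxygen has H0 (ether), not H1.
(D) contains a hydroxyl group (-OH), which satisfies every atom and bond constraint.
So the answer is (D).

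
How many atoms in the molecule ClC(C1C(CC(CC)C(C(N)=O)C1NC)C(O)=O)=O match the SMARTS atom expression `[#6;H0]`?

3

The query [#6;H0] means: any carbon with no attached hydrogen.
Check the 19 heavy atoms by environment: 5× C (H1) → no; 2× C (H2) → no; 1× N (H1) → no; 2× C (H3) → no; 3× C (H0) → match; 3× O (H0) → no; 1× N (H2) → no; 1× Cl (H0) → no; 1× O (H1) → no.
That gives 3 matching atoms.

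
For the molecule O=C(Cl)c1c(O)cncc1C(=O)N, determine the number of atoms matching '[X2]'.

2

The query [X2] means: any atom with exactly two total connections (bonds + H).
Check the 13 heavy atoms by environment: 1× n (aromatic, X2) → match; 5× c (aromatic, X3) → no; 1× O (X2) → match; 2× C (X3) → no; 2× O (X1) → no; 1× Cl (X1) → no; 1× N (X3) → no.
Summing the matching environments: 1 + 1 = 2 matching atoms.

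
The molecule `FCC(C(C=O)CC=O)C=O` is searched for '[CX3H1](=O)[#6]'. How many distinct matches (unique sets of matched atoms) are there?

[CX3H1](=O)[#6] is the SMARTS for an aldehyde: an sp2 carbon with one H, double-bonded to O and single-bonded to carbon.
The molecule carries 3 separate instances of an aldehyde (-CHO) meeting every constraint; each maps to a distinct set of atoms, giving 3 matches.

3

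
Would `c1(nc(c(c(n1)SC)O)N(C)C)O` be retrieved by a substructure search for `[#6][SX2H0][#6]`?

Yes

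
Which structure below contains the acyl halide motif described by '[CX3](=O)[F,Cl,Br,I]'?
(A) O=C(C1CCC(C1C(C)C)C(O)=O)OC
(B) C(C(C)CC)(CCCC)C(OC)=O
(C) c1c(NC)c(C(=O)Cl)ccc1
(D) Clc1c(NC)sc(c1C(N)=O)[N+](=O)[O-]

C

[CX3](=O)[F,Cl,Br,I] describes a carbonyl carbon bonded to a halogen (an acyl halide).
(A) has a carboxylic acid group (-C(=O)OH) but the carbonyl is bonded to -OH, not to a halogen.
(B) has a methyl-ester group (-C(=O)OCH3) but the carbonyl is bonded to -O-C, not to a halogen.
(C) contains an acyl chloride (-C(=O)Cl), which satisfies every atom and bond constraint.
(D) has a chloro substituent but the Cl is not on a carbonyl carbon.
So the answer is (C).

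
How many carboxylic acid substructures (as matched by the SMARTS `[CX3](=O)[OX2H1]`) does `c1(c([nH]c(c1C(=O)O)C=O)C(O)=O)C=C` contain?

2

[CX3](=O)[OX2H1] is the SMARTS for a carboxylic acid: an sp2 carbon double-bonded to O and single-bonded to an -OH oxygen.
The molecule carries 2 separate instances of a carboxylic acid group (-C(=O)OH) meeting every constraint; each maps to a distinct set of atoms, giving 2 matches.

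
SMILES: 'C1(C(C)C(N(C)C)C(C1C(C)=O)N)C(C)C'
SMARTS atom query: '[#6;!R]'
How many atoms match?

The query [#6;!R] means: carbon not in any ring.
Check the 16 heavy atoms by environment: 5× C (in 5-ring) → no; 8× C (acyclic) → match; 2× N (acyclic) → no; 1× O (acyclic) → no.
That gives 8 matching atoms.

8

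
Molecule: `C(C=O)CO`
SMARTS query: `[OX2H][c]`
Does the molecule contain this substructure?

No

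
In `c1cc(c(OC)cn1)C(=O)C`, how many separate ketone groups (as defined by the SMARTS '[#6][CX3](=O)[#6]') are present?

[#6][CX3](=O)[#6] is the SMARTS for a ketone: a carbonyl carbon (no H) flanked by two carbons.
Exactly one fragment in the molecule meets all constraints, giving 1 match.

1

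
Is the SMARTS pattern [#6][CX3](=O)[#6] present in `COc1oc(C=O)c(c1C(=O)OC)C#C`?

No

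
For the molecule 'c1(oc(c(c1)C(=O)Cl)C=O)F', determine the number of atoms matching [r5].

5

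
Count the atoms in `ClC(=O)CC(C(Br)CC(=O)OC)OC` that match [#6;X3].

The query [#6;X3] means: any carbon (aromatic or not) with three total connections.
Check the 14 heavy atoms by environment: 6× C (X4) → no; 2× C (X3) → match; 2× O (X1) → no; 2× O (X2) → no; 1× Cl (X1) → no; 1× Br (X1) → no.
That gives 2 matching atoms.

2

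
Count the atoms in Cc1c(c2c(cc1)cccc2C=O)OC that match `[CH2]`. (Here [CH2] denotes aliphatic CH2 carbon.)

0

The query [CH2] means: aliphatic carbon with exactly two hydrogens.
Check the 15 heavy atoms by environment: 5× c (aromatic, H0) → no; 5× c (aromatic, H1) → no; 1× C (H1) → no; 2× O (H0) → no; 2× C (H3) → no.
No environment satisfies the query, so 0 matching atoms.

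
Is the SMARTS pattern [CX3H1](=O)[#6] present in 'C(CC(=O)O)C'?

No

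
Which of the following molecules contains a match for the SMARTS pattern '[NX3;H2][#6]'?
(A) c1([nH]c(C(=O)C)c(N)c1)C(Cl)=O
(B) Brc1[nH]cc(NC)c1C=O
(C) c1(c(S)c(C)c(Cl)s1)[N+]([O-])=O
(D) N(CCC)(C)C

[NX3;H2][#6] describes a trivalent nitrogen with two H attached to carbon (a primary amine).
(A) contains a primary amino group (-NH2), which satisfies every atom and bond constraint.
(B) has an N-methylamino group (-NHCH3) but the nitrogen bears two carbons and only one H (H1), not H2.
(C) has a nitro group (-[N+](=O)[O-]) but the nitrogen is [N+] with no H, not NX3H2.
(D) has a dimethylamino group (-N(CH3)2) but the nitrogen has H0, not H2.
So the answer is (A).

A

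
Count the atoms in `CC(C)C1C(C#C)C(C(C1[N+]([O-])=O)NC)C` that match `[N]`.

2

The query [N] means: uppercase N matches aliphatic (non-aromatic) nitrogen only.
Check the 16 heavy atoms by environment: 12× C → no; 1× N (charge +1) → match; 1× O (charge -1) → no; 1× O → no; 1× N → match.
Summing the matching environments: 1 + 1 = 2 matching atoms.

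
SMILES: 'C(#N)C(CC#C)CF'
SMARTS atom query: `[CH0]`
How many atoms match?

The query [CH0] means: aliphatic carbon with no attached hydrogen.
Check the 8 heavy atoms by environment: 2× C (H2) → no; 2× C (H1) → no; 2× C (H0) → match; 1× N (H0) → no; 1× F (H0) → no.
That gives 2 matching atoms.

2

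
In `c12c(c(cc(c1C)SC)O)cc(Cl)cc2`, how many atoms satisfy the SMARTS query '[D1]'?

The query [D1] means: atom with exactly one heavy-atom neighbour (degree 1).
Check the 15 heavy atoms by environment: 6× c (aromatic, D3) → no; 4× c (aromatic, D2) → no; 1× Cl (D1) → match; 1× O (D1) → match; 1× S (D2) → no; 2× C (D1) → match.
Summing the matching environments: 1 + 1 + 2 = 4 matching atoms.

4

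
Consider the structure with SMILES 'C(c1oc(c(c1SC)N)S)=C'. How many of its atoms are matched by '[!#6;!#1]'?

The query [!#6;!#1] means: not carbon and not hydrogen — any heteroatom.
Check the 11 heavy atoms by environment: 1× o (aromatic) → match; 4× c (aromatic) → no; 1× N → match; 2× S → match; 3× C → no.
Summing the matching environments: 1 + 1 + 2 = 4 matching atoms.

4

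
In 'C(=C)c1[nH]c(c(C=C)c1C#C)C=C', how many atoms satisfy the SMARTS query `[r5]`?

Check the 13 heavy atoms by environment: 1× n (aromatic, in 5-ring) → match; 4× c (aromatic, in 5-ring) → match; 8× C (acyclic) → no.
Summing the matching environments: 1 + 4 = 5 matching atoms.

5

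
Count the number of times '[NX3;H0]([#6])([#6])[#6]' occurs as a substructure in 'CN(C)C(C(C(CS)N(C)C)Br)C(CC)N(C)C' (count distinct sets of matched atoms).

[NX3;H0]([#6])([#6])[#6] is the SMARTS for a tertiary amine: a trivalent nitrogen with no H, bonded to three carbons.
The molecule carries 3 separate instances of a dimethylamino group (-N(CH3)2) meeting every constraint; each maps to a distinct set of atoms, giving 3 matches.

3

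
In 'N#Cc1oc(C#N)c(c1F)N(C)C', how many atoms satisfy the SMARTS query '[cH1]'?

Check the 13 heavy atoms by environment: 1× o (aromatic, H0) → no; 4× c (aromatic, H0) → no; 2× C (H0) → no; 3× N (H0) → no; 1× F (H0) → no; 2× C (H3) → no.
No environment satisfies the query, so 0 matching atoms.

0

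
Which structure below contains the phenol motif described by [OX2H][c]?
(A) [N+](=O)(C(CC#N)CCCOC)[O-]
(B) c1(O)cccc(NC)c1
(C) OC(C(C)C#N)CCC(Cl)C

[OX2H][c] describes a hydroxyl oxygen attached to an aromatic carbon (a phenol).
(A) has a methoxy ether (-OCH3) but the oxygen has H0, not H1.
(B) contains a hydroxyl group (-OH), which satisfies every atom and bond constraint.
(C) has a hydroxyl group (-OH) but the -OH is on an aliphatic carbon, not an aromatic c.
So the answer is (B).

B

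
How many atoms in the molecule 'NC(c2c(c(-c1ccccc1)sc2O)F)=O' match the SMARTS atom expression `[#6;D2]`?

5

Check the 16 heavy atoms by environment: 1× s (aromatic, D2) → no; 5× c (aromatic, D3) → no; 1× C (D3) → no; 2× O (D1) → no; 1× N (D1) → no; 5× c (aromatic, D2) → match; 1× F (D1) → no.
That gives 5 matching atoms.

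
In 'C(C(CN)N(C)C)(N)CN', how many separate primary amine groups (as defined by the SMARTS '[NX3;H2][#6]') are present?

[NX3;H2][#6] is the SMARTS for a primary amine: a trivalent nitrogen with two H attached to carbon.
The molecule carries 3 separate instances of a primary amino group (-NH2) meeting every constraint; each maps to a distinct set of atoms, giving 3 matches.

3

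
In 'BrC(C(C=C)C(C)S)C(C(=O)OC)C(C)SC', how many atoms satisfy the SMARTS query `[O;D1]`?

1

Check the 17 heavy atoms by environment: 5× C (D1) → no; 6× C (D3) → no; 1× S (D2) → no; 1× C (D2) → no; 1× S (D1) → no; 1× Br (D1) → no; 1× O (D1) → match; 1× O (D2) → no.
That gives 1 matching atom.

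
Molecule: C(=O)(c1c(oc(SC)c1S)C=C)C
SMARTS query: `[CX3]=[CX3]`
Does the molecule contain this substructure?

The pattern [CX3]=[CX3] describes a non-aromatic C=C double bond between two sp2 carbons — an alkene.
The molecule carries a vinyl group (-CH=CH2), whose atoms satisfy every constraint of the query, so the pattern matches.

Yes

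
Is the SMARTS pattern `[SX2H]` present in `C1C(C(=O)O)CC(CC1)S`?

The pattern [SX2H] describes an aliphatic sulfur with two connections, one being H — a thiol.
The molecule carries a thiol (-SH), whose atoms satisfy every constraint of the query, so the pattern matches.

Yes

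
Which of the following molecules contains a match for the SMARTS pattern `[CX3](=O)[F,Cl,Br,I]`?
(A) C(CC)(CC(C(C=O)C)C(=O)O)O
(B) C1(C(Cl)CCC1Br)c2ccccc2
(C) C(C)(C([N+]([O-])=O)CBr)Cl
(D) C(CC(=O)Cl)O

[CX3](=O)[F,Cl,Br,I] describes a carbonyl carbon bonded to a halogen (an acyl halide).
(A) has a carboxylic acid group (-C(=O)OH) but the carbonyl is bonded to -OH, not to a halogen.
(B) has a chloro substituent but the Cl is not on a carbonyl carbon.
(C) has a chloro substituent but the Cl is not on a carbonyl carbon.
(D) contains an acyl chloride (-C(=O)Cl), which satisfies every atom and bond constraint.
So the answer is (D).

D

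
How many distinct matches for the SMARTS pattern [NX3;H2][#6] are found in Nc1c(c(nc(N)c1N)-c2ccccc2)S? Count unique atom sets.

[NX3;H2][#6] is the SMARTS for a primary amine: a trivalent nitrogen with two H attached to carbon.
The molecule carries 3 separate instances of a primary amino group (-NH2) meeting every constraint; each maps to a distinct set of atoms, giving 3 matches.

3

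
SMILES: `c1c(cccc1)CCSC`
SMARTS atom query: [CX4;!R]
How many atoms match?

3

The query [CX4;!R] means: aliphatic carbon with four total connections, not in a ring.
Check the 10 heavy atoms by environment: 3× C (X4, acyclic) → match; 1× S (X2, acyclic) → no; 6× c (aromatic, X3, in 6-ring) → no.
That gives 3 matching atoms.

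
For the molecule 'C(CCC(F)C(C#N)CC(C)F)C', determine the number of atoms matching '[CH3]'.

2

The query [CH3] means: aliphatic carbon with exactly three hydrogens.
Check the 13 heavy atoms by environment: 2× C (H3) → match; 3× C (H1) → no; 4× C (H2) → no; 1× C (H0) → no; 1× N (H0) → no; 2× F (H0) → no.
That gives 2 matching atoms.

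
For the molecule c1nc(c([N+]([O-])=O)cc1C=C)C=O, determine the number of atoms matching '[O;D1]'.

The query [O;D1] means: aliphatic oxygen bonded to exactly one heavy atom.
Check the 13 heavy atoms by environment: 1× n (aromatic, D2) → no; 3× c (aromatic, D3) → no; 2× c (aromatic, D2) → no; 2× C (D2) → no; 2× O (D1) → match; 1× N (charge +1, D3) → no; 1× O (charge -1, D1) → match; 1× C (D1) → no.
Summing the matching environments: 2 + 1 = 3 matching atoms.

3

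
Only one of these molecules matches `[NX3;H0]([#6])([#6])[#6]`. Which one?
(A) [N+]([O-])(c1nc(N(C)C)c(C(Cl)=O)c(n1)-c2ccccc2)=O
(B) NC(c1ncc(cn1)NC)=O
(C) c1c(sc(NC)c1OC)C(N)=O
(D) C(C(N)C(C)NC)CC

A

[NX3;H0]([#6])([#6])[#6] describes a trivalent nitrogen with no H, bonded to three carbons (a tertiary amine).
(A) contains a dimethylamino group (-N(CH3)2), which satisfies every atom and bond constraint.
(B) has a primary amide (-C(=O)NH2) but the amide nitrogen has H2 and only one carbon neighbour.
(C) has an N-methylamino group (-NHCH3) but the nitrogen still has one H (H1), not H0.
(D) has a primary amino group (-NH2) but the nitrogen has H2, not H0 with three carbons.
So the answer is (A).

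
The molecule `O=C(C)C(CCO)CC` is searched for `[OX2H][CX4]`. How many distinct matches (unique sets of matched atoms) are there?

1

[OX2H][CX4] is the SMARTS for an aliphatic alcohol: a hydroxyl oxygen bound to an sp3 (X4) carbon.
Exactly one fragment in the molecule meets all constraints, giving 1 match.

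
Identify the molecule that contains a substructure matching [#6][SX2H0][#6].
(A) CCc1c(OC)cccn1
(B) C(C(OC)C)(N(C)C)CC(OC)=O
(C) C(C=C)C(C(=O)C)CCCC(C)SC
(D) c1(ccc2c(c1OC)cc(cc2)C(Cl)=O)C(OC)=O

[#6][SX2H0][#6] describes an aliphatic sulfur bridging two carbons with no H on the sulfur (a thioether).
(A) has a methoxy ether (-OCH3) but the bridging atom is O, not S.
(B) has a methoxy ether (-OCH3) but the bridging atom is O, not S.
(C) contains a methylthio ether (-SCH3), which satisfies every atom and bond constraint.
(D) has a methoxy ether (-OCH3) but the bridging atom is O, not S.
So the answer is (C).

C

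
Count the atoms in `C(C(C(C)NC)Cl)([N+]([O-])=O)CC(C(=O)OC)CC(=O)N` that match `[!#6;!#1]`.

Check the 20 heavy atoms by environment: 11× C → no; 1× N (charge +1) → match; 1× O (charge -1) → match; 4× O → match; 1× Cl → match; 2× N → match.
Summing the matching environments: 1 + 1 + 4 + 1 + 2 = 9 matching atoms.

9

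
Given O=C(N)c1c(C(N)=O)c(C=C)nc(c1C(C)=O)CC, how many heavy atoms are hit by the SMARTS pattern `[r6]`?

The query [r6] means: r6 matches atoms in a six-membered ring.
Check the 19 heavy atoms by environment: 1× n (aromatic, in 6-ring) → match; 5× c (aromatic, in 6-ring) → match; 8× C (acyclic) → no; 3× O (acyclic) → no; 2× N (acyclic) → no.
Summing the matching environments: 1 + 5 = 6 matching atoms.

6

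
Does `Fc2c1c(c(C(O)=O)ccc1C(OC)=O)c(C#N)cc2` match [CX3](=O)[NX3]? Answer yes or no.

No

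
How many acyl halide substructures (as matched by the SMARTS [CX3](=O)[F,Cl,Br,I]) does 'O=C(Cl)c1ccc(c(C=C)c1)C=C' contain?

[CX3](=O)[F,Cl,Br,I] is the SMARTS for an acyl halide: a carbonyl carbon bonded to a halogen.
Exactly one fragment in the molecule meets all constraints, giving 1 match.

1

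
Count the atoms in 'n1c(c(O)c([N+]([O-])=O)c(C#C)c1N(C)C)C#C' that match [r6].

6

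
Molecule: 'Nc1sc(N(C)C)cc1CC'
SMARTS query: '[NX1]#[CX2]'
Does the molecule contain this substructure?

The pattern [NX1]#[CX2] describes a nitrogen triple-bonded to a two-connected carbon — a nitrile.
The closest candidate here is a primary amino group (-NH2), but the nitrogen is NX3 (three connections), not NX1 triple-bonded. No other fragment satisfies the full query, so there is no match.

No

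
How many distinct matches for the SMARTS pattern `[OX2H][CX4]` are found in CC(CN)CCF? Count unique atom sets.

0

[OX2H][CX4] is the SMARTS for an aliphatic alcohol: a hydroxyl oxygen bound to an sp3 (X4) carbon.
No fragment in the molecule satisfies every constraint, giving 0 matches.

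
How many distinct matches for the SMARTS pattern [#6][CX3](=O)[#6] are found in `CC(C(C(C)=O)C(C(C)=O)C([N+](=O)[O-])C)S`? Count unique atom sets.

2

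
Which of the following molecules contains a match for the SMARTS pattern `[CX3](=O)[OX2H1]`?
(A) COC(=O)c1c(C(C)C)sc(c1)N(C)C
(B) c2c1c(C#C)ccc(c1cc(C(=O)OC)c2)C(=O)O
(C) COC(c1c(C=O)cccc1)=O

[CX3](=O)[OX2H1] describes an sp2 carbon double-bonded to O and single-bonded to an -OH oxygen (a carboxylic acid).
(A) has a methyl-ester group (-C(=O)OCH3) but the singly-bonded O has no H (OX2H0, not OX2H1).
(B) contains a carboxylic acid group (-C(=O)OH), which satisfies every atom and bond constraint.
(C) has a methyl-ester group (-C(=O)OCH3) but the singly-bonded O has no H (OX2H0, not OX2H1).
So the answer is (B).

B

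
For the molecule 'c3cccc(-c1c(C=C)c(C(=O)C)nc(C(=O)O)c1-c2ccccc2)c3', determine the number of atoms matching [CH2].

The query [CH2] means: aliphatic carbon with exactly two hydrogens.
Check the 26 heavy atoms by environment: 1× n (aromatic, H0) → no; 7× c (aromatic, H0) → no; 2× C (H0) → no; 2× O (H0) → no; 1× O (H1) → no; 1× C (H3) → no; 1× C (H1) → no; 1× C (H2) → match; 10× c (aromatic, H1) → no.
That gives 1 matching atom.

1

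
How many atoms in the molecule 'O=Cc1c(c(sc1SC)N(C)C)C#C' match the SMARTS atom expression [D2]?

The query [D2] means: atom with exactly two heavy-atom neighbours.
Check the 14 heavy atoms by environment: 1× s (aromatic, D2) → match; 4× c (aromatic, D3) → no; 1× S (D2) → match; 4× C (D1) → no; 2× C (D2) → match; 1× O (D1) → no; 1× N (D3) → no.
Summing the matching environments: 1 + 1 + 2 = 4 matching atoms.

4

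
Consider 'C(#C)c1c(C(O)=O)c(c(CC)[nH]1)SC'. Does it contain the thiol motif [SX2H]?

No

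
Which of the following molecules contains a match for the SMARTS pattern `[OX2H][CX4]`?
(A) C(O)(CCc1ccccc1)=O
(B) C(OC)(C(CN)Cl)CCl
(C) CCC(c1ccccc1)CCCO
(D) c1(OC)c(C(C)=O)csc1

[OX2H][CX4] describes a hydroxyl oxygen bound to an sp3 (X4) carbon (an aliphatic alcohol).
(A) has a carboxylic acid group (-C(=O)OH) but the -OH is on a CX3 carbonyl carbon, not a CX4 carbon.
(B) has a methoxy ether (-OCH3) but the oxygen has H0 (ether), not H1.
(C) contains a hydroxyl group (-OH), which satisfies every atom and bond constraint.
(D) has a methoxy ether (-OCH3) but the oxygen has H0 (ether), not H1.
So the answer is (C).

C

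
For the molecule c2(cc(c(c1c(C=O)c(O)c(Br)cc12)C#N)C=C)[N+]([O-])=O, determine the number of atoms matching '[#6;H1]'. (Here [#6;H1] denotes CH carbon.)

4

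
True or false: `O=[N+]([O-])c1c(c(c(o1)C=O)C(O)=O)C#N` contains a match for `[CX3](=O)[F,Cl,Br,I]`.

The pattern [CX3](=O)[F,Cl,Br,I] describes a carbonyl carbon bonded to a halogen — an acyl halide.
The closest candidate here is a carboxylic acid group (-C(=O)OH), but the carbonyl is bonded to -OH, not to a halogen. No other fragment satisfies the full query, so there is no match.

False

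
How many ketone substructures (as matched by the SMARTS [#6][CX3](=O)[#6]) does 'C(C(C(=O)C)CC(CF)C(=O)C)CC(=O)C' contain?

[#6][CX3](=O)[#6] is the SMARTS for a ketone: a carbonyl carbon (no H) flanked by two carbons.
The molecule carries 3 separate instances of an acetyl/ketone group (-C(=O)CH3) meeting every constraint; each maps to a distinct set of atoms, giving 3 matches.

3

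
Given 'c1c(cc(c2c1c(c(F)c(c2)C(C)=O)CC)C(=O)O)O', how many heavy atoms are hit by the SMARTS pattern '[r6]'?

10

The query [r6] means: r6 matches atoms in a six-membered ring.
Check the 20 heavy atoms by environment: 10× c (aromatic, in 6-ring) → match; 5× C (acyclic) → no; 4× O (acyclic) → no; 1× F (acyclic) → no.
That gives 10 matching atoms.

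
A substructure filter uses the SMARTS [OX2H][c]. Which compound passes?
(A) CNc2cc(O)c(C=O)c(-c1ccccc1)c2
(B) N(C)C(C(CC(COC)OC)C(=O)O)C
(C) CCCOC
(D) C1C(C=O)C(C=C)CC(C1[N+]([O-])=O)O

A

[OX2H][c] describes a hydroxyl oxygen attached to an aromatic carbon (a phenol).
(A) contains a hydroxyl group (-OH), which satisfies every atom and bond constraint.
(B) has a methoxy ether (-OCH3) but the oxygen has H0, not H1.
(C) has a methoxy ether (-OCH3) but the oxygen has H0, not H1.
(D) has a hydroxyl group (-OH) but the -OH is on an aliphatic carbon, not an aromatic c.
So the answer is (A).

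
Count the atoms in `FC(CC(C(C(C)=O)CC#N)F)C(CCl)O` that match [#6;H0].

Check the 16 heavy atoms by environment: 3× C (H2) → no; 4× C (H1) → no; 2× C (H0) → match; 1× O (H0) → no; 1× C (H3) → no; 1× N (H0) → no; 1× Cl (H0) → no; 2× F (H0) → no; 1× O (H1) → no.
That gives 2 matching atoms.

2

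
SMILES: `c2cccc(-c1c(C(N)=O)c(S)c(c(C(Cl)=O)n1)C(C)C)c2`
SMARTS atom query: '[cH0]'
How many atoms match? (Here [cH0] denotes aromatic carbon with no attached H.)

The query [cH0] means: aromatic carbon with no attached hydrogen (substituted or ring-fusion).
Check the 22 heavy atoms by environment: 1× n (aromatic, H0) → no; 6× c (aromatic, H0) → match; 1× C (H1) → no; 2× C (H3) → no; 2× C (H0) → no; 2× O (H0) → no; 1× N (H2) → no; 5× c (aromatic, H1) → no; 1× Cl (H0) → no; 1× S (H1) → no.
That gives 6 matching atoms.

6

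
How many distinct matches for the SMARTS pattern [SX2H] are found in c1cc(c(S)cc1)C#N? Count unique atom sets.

[SX2H] is the SMARTS for a thiol: an aliphatic sulfur with two connections, one being H.
Exactly one fragment in the molecule meets all constraints, giving 1 match.

1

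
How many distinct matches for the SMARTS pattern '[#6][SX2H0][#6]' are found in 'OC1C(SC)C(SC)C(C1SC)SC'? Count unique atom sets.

4

[#6][SX2H0][#6] is the SMARTS for a thioether: an aliphatic sulfur bridging two carbons with no H on the sulfur.
The molecule carries 4 separate instances of a methylthio ether (-SCH3) meeting every constraint; each maps to a distinct set of atoms, giving 4 matches.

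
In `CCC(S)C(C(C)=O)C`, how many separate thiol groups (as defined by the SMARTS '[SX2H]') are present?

[SX2H] is the SMARTS for a thiol: an aliphatic sulfur with two connections, one being H.
Exactly one fragment in the molecule meets all constraints, giving 1 match.

1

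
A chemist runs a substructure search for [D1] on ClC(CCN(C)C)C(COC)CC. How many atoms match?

Check the 13 heavy atoms by environment: 4× C (D2) → no; 2× C (D3) → no; 1× O (D2) → no; 4× C (D1) → match; 1× Cl (D1) → match; 1× N (D3) → no.
Summing the matching environments: 4 + 1 = 5 matching atoms.

5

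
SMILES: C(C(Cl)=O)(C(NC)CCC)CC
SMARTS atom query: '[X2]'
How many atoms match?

Check the 12 heavy atoms by environment: 8× C (X4) → no; 1× C (X3) → no; 1× O (X1) → no; 1× Cl (X1) → no; 1× N (X3) → no.
No environment satisfies the query, so 0 matching atoms.

0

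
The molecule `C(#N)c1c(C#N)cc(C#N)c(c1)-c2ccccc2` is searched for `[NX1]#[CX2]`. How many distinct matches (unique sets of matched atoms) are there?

[NX1]#[CX2] is the SMARTS for a nitrile: a nitrogen triple-bonded to a two-connected carbon.
The molecule carries 3 separate instances of a nitrile (-C#N) meeting every constraint; each maps to a distinct set of atoms, giving 3 matches.

3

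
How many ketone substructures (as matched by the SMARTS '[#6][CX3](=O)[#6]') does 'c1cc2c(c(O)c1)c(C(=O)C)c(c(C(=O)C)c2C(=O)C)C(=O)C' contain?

4

[#6][CX3](=O)[#6] is the SMARTS for a ketone: a carbonyl carbon (no H) flanked by two carbons.
The molecule carries 4 separate instances of an acetyl/ketone group (-C(=O)CH3) meeting every constraint; each maps to a distinct set of atoms, giving 4 matches.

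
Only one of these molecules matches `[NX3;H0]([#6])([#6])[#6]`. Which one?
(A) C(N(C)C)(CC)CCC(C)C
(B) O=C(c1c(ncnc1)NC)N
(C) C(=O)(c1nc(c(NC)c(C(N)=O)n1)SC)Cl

A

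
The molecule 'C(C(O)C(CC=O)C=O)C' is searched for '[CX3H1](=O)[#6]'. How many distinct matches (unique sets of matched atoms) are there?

[CX3H1](=O)[#6] is the SMARTS for an aldehyde: an sp2 carbon with one H, double-bonded to O and single-bonded to carbon.
The molecule carries 2 separate instances of an aldehyde (-CHO) meeting every constraint; each maps to a distinct set of atoms, giving 2 matches.

2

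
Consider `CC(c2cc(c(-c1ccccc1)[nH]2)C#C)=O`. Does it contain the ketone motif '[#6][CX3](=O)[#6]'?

The pattern [#6][CX3](=O)[#6] describes a carbonyl carbon (no H) flanked by two carbons — a ketone.
The molecule carries an acetyl/ketone group (-C(=O)CH3), whose atoms satisfy every constraint of the query, so the pattern matches.

Yes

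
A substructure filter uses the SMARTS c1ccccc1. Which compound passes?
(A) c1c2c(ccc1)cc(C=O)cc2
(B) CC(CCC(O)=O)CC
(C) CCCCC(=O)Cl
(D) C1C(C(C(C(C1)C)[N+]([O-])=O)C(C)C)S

A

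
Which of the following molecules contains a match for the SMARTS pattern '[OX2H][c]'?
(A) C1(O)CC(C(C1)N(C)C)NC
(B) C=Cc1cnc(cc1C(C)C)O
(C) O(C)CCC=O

B

[OX2H][c] describes a hydroxyl oxygen attached to an aromatic carbon (a phenol).
(A) has a hydroxyl group (-OH) but the -OH is on an aliphatic carbon, not an aromatic c.
(B) contains a hydroxyl group (-OH), which satisfies every atom and bond constraint.
(C) has a methoxy ether (-OCH3) but the oxygen has H0, not H1.
So the answer is (B).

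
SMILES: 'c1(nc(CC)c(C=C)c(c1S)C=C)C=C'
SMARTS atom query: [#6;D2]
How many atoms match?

4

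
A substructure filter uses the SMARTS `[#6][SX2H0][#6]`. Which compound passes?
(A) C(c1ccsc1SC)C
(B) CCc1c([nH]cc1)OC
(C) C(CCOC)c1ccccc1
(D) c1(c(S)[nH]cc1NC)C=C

[#6][SX2H0][#6] describes an aliphatic sulfur bridging two carbons with no H on the sulfur (a thioether).
(A) contains a methylthio ether (-SCH3), which satisfies every atom and bond constraint.
(B) has a methoxy ether (-OCH3) but the bridging atom is O, not S.
(C) has a methoxy ether (-OCH3) but the bridging atom is O, not S.
(D) has a thiol (-SH) but the sulfur has H1, not H0 bridging two carbons.
So the answer is (A).

A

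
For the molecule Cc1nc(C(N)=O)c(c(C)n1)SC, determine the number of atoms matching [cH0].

4

The query [cH0] means: aromatic carbon with no attached hydrogen (substituted or ring-fusion).
Check the 13 heavy atoms by environment: 2× n (aromatic, H0) → no; 4× c (aromatic, H0) → match; 3× C (H3) → no; 1× S (H0) → no; 1× C (H0) → no; 1× O (H0) → no; 1× N (H2) → no.
That gives 4 matching atoms.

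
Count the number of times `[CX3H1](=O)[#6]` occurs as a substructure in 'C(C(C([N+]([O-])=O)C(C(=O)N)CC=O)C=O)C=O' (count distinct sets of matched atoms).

3

[CX3H1](=O)[#6] is the SMARTS for an aldehyde: an sp2 carbon with one H, double-bonded to O and single-bonded to carbon.
The molecule carries 3 separate instances of an aldehyde (-CHO) meeting every constraint; each maps to a distinct set of atoms, giving 3 matches.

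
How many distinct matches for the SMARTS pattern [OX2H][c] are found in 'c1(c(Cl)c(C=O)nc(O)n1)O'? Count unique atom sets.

2

[OX2H][c] is the SMARTS for a phenol: a hydroxyl oxygen attached to an aromatic carbon.
The molecule carries 2 separate instances of a hydroxyl group (-OH) meeting every constraint; each maps to a distinct set of atoms, giving 2 matches.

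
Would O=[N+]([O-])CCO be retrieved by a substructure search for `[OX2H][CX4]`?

Yes

The pattern [OX2H][CX4] describes a hydroxyl oxygen bound to an sp3 (X4) carbon — an aliphatic alcohol.
The molecule carries a hydroxyl group (-OH), whose atoms satisfy every constraint of the query, so the pattern matches.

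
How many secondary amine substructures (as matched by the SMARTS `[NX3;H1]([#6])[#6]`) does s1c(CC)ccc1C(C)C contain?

0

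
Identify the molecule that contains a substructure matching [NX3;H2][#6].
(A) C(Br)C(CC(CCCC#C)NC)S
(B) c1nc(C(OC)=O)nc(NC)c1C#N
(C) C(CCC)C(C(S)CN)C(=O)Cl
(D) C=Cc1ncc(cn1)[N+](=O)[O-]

C

[NX3;H2][#6] describes a trivalent nitrogen with two H attached to carbon (a primary amine).
(A) has an N-methylamino group (-NHCH3) but the nitrogen bears two carbons and only one H (H1), not H2.
(B) has an N-methylamino group (-NHCH3) but the nitrogen bears two carbons and only one H (H1), not H2.
(C) contains a primary amino group (-NH2), which satisfies every atom and bond constraint.
(D) has a nitro group (-[N+](=O)[O-]) but the nitrogen is [N+] with no H, not NX3H2.
So the answer is (C).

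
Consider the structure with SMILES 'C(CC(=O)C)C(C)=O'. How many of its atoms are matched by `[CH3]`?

2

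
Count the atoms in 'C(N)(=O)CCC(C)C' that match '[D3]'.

2

The query [D3] means: atom with exactly three heavy-atom neighbours.
Check the 8 heavy atoms by environment: 2× C (D2) → no; 2× C (D3) → match; 1× O (D1) → no; 1× N (D1) → no; 2× C (D1) → no.
That gives 2 matching atoms.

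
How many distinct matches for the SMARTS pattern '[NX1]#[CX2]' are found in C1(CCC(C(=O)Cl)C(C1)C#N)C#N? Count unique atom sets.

2

[NX1]#[CX2] is the SMARTS for a nitrile: a nitrogen triple-bonded to a two-connected carbon.
The molecule carries 2 separate instances of a nitrile (-C#N) meeting every constraint; each maps to a distinct set of atoms, giving 2 matches.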